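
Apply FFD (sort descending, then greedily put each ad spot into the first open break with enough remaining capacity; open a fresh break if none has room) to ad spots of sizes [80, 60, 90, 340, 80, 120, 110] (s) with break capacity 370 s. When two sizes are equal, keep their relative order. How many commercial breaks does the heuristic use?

Sorted descending: 340, 120, 110, 90, 80, 80, 60.
  340 → break 1 (new)  [load 340/370]
  120 → break 2 (new)  [load 120/370]
  110 → break 2  [load 230/370]
  90 → break 2  [load 320/370]
  80 → break 3 (new)  [load 80/370]
  80 → break 3  [load 160/370]
  60 → break 3  [load 220/370]
3 commercial breaks opened.

3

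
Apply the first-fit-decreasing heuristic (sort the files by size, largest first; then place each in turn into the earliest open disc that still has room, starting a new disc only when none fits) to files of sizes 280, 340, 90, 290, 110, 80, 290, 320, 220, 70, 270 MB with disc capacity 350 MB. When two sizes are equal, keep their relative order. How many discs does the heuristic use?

Sorted descending: 340, 320, 290, 290, 280, 270, 220, 110, 90, 80, 70.
  340 → disc 1 (new)  [load 340/350]
  320 → disc 2 (new)  [load 320/350]
  290 → disc 3 (new)  [load 290/350]
  290 → disc 4 (new)  [load 290/350]
  280 → disc 5 (new)  [load 280/350]
  270 → disc 6 (new)  [load 270/350]
  220 → disc 7 (new)  [load 220/350]
  110 → disc 7  [load 330/350]
  90 → disc 8 (new)  [load 90/350]
  80 → disc 6  [load 350/350]
  70 → disc 5  [load 350/350]
8 discs opened.

8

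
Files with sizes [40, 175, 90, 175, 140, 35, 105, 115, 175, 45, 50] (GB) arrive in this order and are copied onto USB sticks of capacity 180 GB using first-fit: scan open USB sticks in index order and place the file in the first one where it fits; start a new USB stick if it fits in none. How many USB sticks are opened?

7

  40 → USB stick 1 (new)  [load 40/180]
  175 → USB stick 2 (new)  [load 175/180]
  90 → USB stick 1  [load 130/180]
  175 → USB stick 3 (new)  [load 175/180]
  140 → USB stick 4 (new)  [load 140/180]
  35 → USB stick 1  [load 165/180]
  105 → USB stick 5 (new)  [load 105/180]
  115 → USB stick 6 (new)  [load 115/180]
  175 → USB stick 7 (new)  [load 175/180]
  45 → USB stick 5  [load 150/180]
  50 → USB stick 6  [load 165/180]
7 USB sticks opened.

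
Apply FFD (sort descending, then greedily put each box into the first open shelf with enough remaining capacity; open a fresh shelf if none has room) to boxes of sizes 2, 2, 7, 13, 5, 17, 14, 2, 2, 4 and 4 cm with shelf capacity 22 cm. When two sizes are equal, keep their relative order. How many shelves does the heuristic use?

Sorted descending: 17, 14, 13, 7, 5, 4, 4, 2, 2, 2, 2.
  17 → shelf 1 (new)  [load 17/22]
  14 → shelf 2 (new)  [load 14/22]
  13 → shelf 3 (new)  [load 13/22]
  7 → shelf 2  [load 21/22]
  5 → shelf 1  [load 22/22]
  4 → shelf 3  [load 17/22]
  4 → shelf 3  [load 21/22]
  2 → shelf 4 (new)  [load 2/22]
  2 → shelf 4  [load 4/22]
  2 → shelf 4  [load 6/22]
  2 → shelf 4  [load 8/22]
4 shelves opened.

4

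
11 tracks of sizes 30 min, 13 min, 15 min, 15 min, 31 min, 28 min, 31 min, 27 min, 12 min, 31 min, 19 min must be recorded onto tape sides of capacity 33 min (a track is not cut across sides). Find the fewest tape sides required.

9

Total = 31 + 31 + 31 + 30 + 28 + 27 + 19 + 15 + 15 + 13 + 12 = 252 min.
Lower bound: ⌈252/33⌉ = 8 tape sides.
A packing using 9 tape sides:
  side 1: 31 = 31
  side 2: 31 = 31
  side 3: 31 = 31
  side 4: 30 = 30
  side 5: 28 = 28
  side 6: 27 = 27
  side 7: 19 + 13 = 32
  side 8: 15 + 15 = 30
  side 9: 12 = 12
No arrangement into 8 tape sides stays within capacity, so 9 is optimal.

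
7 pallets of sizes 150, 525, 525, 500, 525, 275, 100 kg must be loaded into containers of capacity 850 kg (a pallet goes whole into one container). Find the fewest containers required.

4

Total = 525 + 525 + 525 + 500 + 275 + 150 + 100 = 2600 kg.
Lower bound: ⌈2600/850⌉ = 4 containers.
A packing using 4 containers:
  container 1: 525 + 275 = 800
  container 2: 525 + 150 + 100 = 775
  container 3: 525 = 525
  container 4: 500 = 500
This matches the lower bound, so 4 is optimal.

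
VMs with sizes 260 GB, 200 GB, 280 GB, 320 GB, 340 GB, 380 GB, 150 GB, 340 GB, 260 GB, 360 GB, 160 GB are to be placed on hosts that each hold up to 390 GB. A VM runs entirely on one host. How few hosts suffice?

10

Total = 380 + 360 + 340 + 340 + 320 + 280 + 260 + 260 + 200 + 160 + 150 = 3050 GB.
Lower bound: ⌈3050/390⌉ = 8 hosts.
Also, 9 VMs each exceed 195 GB, and no two of those can share a host, so at least 9 hosts are needed.
A packing using 10 hosts:
  host 1: 380 = 380
  host 2: 360 = 360
  host 3: 340 = 340
  host 4: 340 = 340
  host 5: 320 = 320
  host 6: 280 = 280
  host 7: 260 = 260
  host 8: 260 = 260
  host 9: 200 + 160 = 360
  host 10: 150 = 150
No arrangement into 9 hosts stays within capacity, so 10 is optimal.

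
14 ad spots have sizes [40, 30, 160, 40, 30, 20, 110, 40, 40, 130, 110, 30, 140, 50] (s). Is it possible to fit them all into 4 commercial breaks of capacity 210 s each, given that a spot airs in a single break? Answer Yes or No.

Total = 970 s; ⌈970/210⌉ = 5.
At least 5 commercial breaks are required, but only 4 are allowed.

No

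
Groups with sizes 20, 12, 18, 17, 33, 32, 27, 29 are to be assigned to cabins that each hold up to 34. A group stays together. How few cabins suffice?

Total = 33 + 32 + 29 + 27 + 20 + 18 + 17 + 12 = 188.
Lower bound: ⌈188/34⌉ = 6 cabins.
A packing using 7 cabins:
  cabin 1: 33 = 33
  cabin 2: 32 = 32
  cabin 3: 29 = 29
  cabin 4: 27 = 27
  cabin 5: 20 + 12 = 32
  cabin 6: 18 = 18
  cabin 7: 17 = 17
No arrangement into 6 cabins stays within capacity, so 7 is optimal.

7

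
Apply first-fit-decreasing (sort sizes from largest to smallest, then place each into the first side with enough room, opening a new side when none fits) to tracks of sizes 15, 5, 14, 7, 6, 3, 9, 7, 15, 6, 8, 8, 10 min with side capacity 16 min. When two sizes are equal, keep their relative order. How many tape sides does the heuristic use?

8

Sorted descending: 15, 15, 14, 10, 9, 8, 8, 7, 7, 6, 6, 5, 3.
  15 → side 1 (new)  [load 15/16]
  15 → side 2 (new)  [load 15/16]
  14 → side 3 (new)  [load 14/16]
  10 → side 4 (new)  [load 10/16]
  9 → side 5 (new)  [load 9/16]
  8 → side 6 (new)  [load 8/16]
  8 → side 6  [load 16/16]
  7 → side 5  [load 16/16]
  7 → side 7 (new)  [load 7/16]
  6 → side 4  [load 16/16]
  6 → side 7  [load 13/16]
  5 → side 8 (new)  [load 5/16]
  3 → side 7  [load 16/16]
8 tape sides opened.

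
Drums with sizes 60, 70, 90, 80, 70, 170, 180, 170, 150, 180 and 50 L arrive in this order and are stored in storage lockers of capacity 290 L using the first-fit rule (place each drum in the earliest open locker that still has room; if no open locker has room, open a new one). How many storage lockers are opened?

  60 → locker 1 (new)  [load 60/290]
  70 → locker 1  [load 130/290]
  90 → locker 1  [load 220/290]
  80 → locker 2 (new)  [load 80/290]
  70 → locker 1  [load 290/290]
  170 → locker 2  [load 250/290]
  180 → locker 3 (new)  [load 180/290]
  170 → locker 4 (new)  [load 170/290]
  150 → locker 5 (new)  [load 150/290]
  180 → locker 6 (new)  [load 180/290]
  50 → locker 3  [load 230/290]
6 storage lockers opened.

6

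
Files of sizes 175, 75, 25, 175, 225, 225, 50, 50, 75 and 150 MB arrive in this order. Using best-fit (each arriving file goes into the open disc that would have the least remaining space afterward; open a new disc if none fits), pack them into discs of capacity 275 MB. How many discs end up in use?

5

  175 → disc 1 (new)  [load 175/275]
  75 → disc 1  [load 250/275]
  25 → disc 1  [load 275/275]
  175 → disc 2 (new)  [load 175/275]
  225 → disc 3 (new)  [load 225/275]
  225 → disc 4 (new)  [load 225/275]
  50 → disc 3  [load 275/275]
  50 → disc 4  [load 275/275]
  75 → disc 2  [load 250/275]
  150 → disc 5 (new)  [load 150/275]
5 discs opened.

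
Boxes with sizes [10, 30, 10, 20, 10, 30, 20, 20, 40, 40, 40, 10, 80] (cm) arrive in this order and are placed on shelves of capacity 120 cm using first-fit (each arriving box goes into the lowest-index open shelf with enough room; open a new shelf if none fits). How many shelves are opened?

  10 → shelf 1 (new)  [load 10/120]
  30 → shelf 1  [load 40/120]
  10 → shelf 1  [load 50/120]
  20 → shelf 1  [load 70/120]
  10 → shelf 1  [load 80/120]
  30 → shelf 1  [load 110/120]
  20 → shelf 2 (new)  [load 20/120]
  20 → shelf 2  [load 40/120]
  40 → shelf 2  [load 80/120]
  40 → shelf 2  [load 120/120]
  40 → shelf 3 (new)  [load 40/120]
  10 → shelf 1  [load 120/120]
  80 → shelf 3  [load 120/120]
3 shelves opened.

3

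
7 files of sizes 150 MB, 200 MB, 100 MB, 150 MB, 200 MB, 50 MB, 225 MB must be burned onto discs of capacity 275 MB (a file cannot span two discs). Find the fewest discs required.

5

Total = 225 + 200 + 200 + 150 + 150 + 100 + 50 = 1075 MB.
Lower bound: ⌈1075/275⌉ = 4 discs.
Also, 5 files each exceed 275/2 MB, and no two of those can share a disc, so at least 5 discs are needed.
A packing using 5 discs:
  disc 1: 225 + 50 = 275
  disc 2: 200 = 200
  disc 3: 200 = 200
  disc 4: 150 + 100 = 250
  disc 5: 150 = 150
This matches the lower bound, so 5 is optimal.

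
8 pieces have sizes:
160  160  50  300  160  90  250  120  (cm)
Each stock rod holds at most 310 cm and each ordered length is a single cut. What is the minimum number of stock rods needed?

Total = 300 + 250 + 160 + 160 + 160 + 120 + 90 + 50 = 1290 cm.
Lower bound: ⌈1290/310⌉ = 5 stock rods.
A packing using 5 stock rods:
  stock rod 1: 300 = 300
  stock rod 2: 250 + 50 = 300
  stock rod 3: 160 + 120 = 280
  stock rod 4: 160 + 90 = 250
  stock rod 5: 160 = 160
This matches the lower bound, so 5 is optimal.

5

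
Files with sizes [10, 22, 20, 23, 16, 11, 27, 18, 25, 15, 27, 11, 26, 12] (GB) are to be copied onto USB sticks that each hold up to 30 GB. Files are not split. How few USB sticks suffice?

Total = 27 + 27 + 26 + 25 + 23 + 22 + 20 + 18 + 16 + 15 + 12 + 11 + 11 + 10 = 263 GB.
Lower bound: ⌈263/30⌉ = 9 USB sticks.
A packing using 10 USB sticks:
  USB stick 1: 27 = 27
  USB stick 2: 27 = 27
  USB stick 3: 26 = 26
  USB stick 4: 25 = 25
  USB stick 5: 23 = 23
  USB stick 6: 22 = 22
  USB stick 7: 20 + 10 = 30
  USB stick 8: 18 + 12 = 30
  USB stick 9: 16 + 11 = 27
  USB stick 10: 15 + 11 = 26
No arrangement into 9 USB sticks stays within capacity, so 10 is optimal.

10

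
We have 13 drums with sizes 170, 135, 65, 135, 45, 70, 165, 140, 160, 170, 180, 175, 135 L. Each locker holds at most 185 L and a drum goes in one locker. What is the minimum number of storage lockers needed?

11

Total = 180 + 175 + 170 + 170 + 165 + 160 + 140 + 135 + 135 + 135 + 70 + 65 + 45 = 1745 L.
Lower bound: ⌈1745/185⌉ = 10 storage lockers.
A packing using 11 storage lockers:
  locker 1: 180 = 180
  locker 2: 175 = 175
  locker 3: 170 = 170
  locker 4: 170 = 170
  locker 5: 165 = 165
  locker 6: 160 = 160
  locker 7: 140 + 45 = 185
  locker 8: 135 = 135
  locker 9: 135 = 135
  locker 10: 135 = 135
  locker 11: 70 + 65 = 135
No arrangement into 10 storage lockers stays within capacity, so 11 is optimal.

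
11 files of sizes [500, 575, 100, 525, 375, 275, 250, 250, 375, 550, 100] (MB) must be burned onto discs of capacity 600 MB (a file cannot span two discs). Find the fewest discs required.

8

Total = 575 + 550 + 525 + 500 + 375 + 375 + 275 + 250 + 250 + 100 + 100 = 3875 MB.
Lower bound: ⌈3875/600⌉ = 7 discs.
A packing using 8 discs:
  disc 1: 575 = 575
  disc 2: 550 = 550
  disc 3: 525 = 525
  disc 4: 500 + 100 = 600
  disc 5: 375 + 100 = 475
  disc 6: 375 = 375
  disc 7: 275 + 250 = 525
  disc 8: 250 = 250
No arrangement into 7 discs stays within capacity, so 8 is optimal.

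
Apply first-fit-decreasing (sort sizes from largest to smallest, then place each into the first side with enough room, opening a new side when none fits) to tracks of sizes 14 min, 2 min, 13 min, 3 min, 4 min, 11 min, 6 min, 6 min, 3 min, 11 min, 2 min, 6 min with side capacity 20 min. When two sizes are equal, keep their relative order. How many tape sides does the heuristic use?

Sorted descending: 14, 13, 11, 11, 6, 6, 6, 4, 3, 3, 2, 2.
  14 → side 1 (new)  [load 14/20]
  13 → side 2 (new)  [load 13/20]
  11 → side 3 (new)  [load 11/20]
  11 → side 4 (new)  [load 11/20]
  6 → side 1  [load 20/20]
  6 → side 2  [load 19/20]
  6 → side 3  [load 17/20]
  4 → side 4  [load 15/20]
  3 → side 3  [load 20/20]
  3 → side 4  [load 18/20]
  2 → side 4  [load 20/20]
  2 → side 5 (new)  [load 2/20]
5 tape sides opened.

5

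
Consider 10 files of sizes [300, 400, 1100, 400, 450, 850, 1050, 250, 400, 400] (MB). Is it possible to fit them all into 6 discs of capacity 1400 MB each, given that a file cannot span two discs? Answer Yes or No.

Yes

A valid assignment using 5 discs:
  disc 1: 1100 + 300 = 1400
  disc 2: 1050 + 250 = 1300
  disc 3: 850 + 450 = 1300
  disc 4: 400 + 400 + 400 = 1200
  disc 5: 400 = 400
That uses only 5 ≤ 6, so 6 discs are enough.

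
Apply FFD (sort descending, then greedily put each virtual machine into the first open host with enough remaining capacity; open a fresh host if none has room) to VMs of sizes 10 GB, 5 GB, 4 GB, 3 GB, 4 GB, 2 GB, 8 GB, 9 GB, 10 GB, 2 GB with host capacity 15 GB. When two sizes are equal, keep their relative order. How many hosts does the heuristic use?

Sorted descending: 10, 10, 9, 8, 5, 4, 4, 3, 2, 2.
  10 → host 1 (new)  [load 10/15]
  10 → host 2 (new)  [load 10/15]
  9 → host 3 (new)  [load 9/15]
  8 → host 4 (new)  [load 8/15]
  5 → host 1  [load 15/15]
  4 → host 2  [load 14/15]
  4 → host 3  [load 13/15]
  3 → host 4  [load 11/15]
  2 → host 3  [load 15/15]
  2 → host 4  [load 13/15]
4 hosts opened.

4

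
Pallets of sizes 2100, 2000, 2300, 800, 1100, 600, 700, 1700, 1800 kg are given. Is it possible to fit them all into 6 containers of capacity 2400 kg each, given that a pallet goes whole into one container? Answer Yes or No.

A valid assignment using 6 containers:
  container 1: 2300 = 2300
  container 2: 2100 = 2100
  container 3: 2000 = 2000
  container 4: 1800 + 600 = 2400
  container 5: 1700 + 700 = 2400
  container 6: 1100 + 800 = 1900
Every load is within 2400 kg, so 6 containers suffice.

Yes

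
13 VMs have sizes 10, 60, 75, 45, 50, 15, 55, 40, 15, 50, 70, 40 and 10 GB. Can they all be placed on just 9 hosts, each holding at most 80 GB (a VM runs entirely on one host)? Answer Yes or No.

A valid assignment using 8 hosts:
  host 1: 75 = 75
  host 2: 70 + 10 = 80
  host 3: 60 + 15 = 75
  host 4: 55 + 15 + 10 = 80
  host 5: 50 = 50
  host 6: 50 = 50
  host 7: 45 = 45
  host 8: 40 + 40 = 80
That uses only 8 ≤ 9, so 9 hosts are enough.

Yes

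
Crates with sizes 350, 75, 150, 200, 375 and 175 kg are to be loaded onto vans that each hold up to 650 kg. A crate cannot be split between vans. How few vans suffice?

3

Total = 375 + 350 + 200 + 175 + 150 + 75 = 1325 kg.
Lower bound: ⌈1325/650⌉ = 3 vans.
A packing using 3 vans:
  van 1: 375 + 200 + 75 = 650
  van 2: 350 + 175 = 525
  van 3: 150 = 150
This matches the lower bound, so 3 is optimal.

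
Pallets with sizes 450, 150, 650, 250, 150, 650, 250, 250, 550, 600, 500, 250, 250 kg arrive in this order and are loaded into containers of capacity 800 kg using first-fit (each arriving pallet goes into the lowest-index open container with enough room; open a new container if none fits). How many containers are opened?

  450 → container 1 (new)  [load 450/800]
  150 → container 1  [load 600/800]
  650 → container 2 (new)  [load 650/800]
  250 → container 3 (new)  [load 250/800]
  150 → container 1  [load 750/800]
  650 → container 4 (new)  [load 650/800]
  250 → container 3  [load 500/800]
  250 → container 3  [load 750/800]
  550 → container 5 (new)  [load 550/800]
  600 → container 6 (new)  [load 600/800]
  500 → container 7 (new)  [load 500/800]
  250 → container 5  [load 800/800]
  250 → container 7  [load 750/800]
7 containers opened.

7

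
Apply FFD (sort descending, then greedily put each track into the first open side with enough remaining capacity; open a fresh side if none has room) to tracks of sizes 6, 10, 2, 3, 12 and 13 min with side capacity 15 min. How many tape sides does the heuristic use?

Sorted descending: 13, 12, 10, 6, 3, 2.
  13 → side 1 (new)  [load 13/15]
  12 → side 2 (new)  [load 12/15]
  10 → side 3 (new)  [load 10/15]
  6 → side 4 (new)  [load 6/15]
  3 → side 2  [load 15/15]
  2 → side 1  [load 15/15]
4 tape sides opened.

4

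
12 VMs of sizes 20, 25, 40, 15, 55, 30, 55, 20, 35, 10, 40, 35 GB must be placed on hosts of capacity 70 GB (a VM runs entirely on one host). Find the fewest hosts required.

Total = 55 + 55 + 40 + 40 + 35 + 35 + 30 + 25 + 20 + 20 + 15 + 10 = 380 GB.
Lower bound: ⌈380/70⌉ = 6 hosts.
A packing using 6 hosts:
  host 1: 55 + 15 = 70
  host 2: 55 + 10 = 65
  host 3: 40 + 30 = 70
  host 4: 40 + 25 = 65
  host 5: 35 + 35 = 70
  host 6: 20 + 20 = 40
This matches the lower bound, so 6 is optimal.

6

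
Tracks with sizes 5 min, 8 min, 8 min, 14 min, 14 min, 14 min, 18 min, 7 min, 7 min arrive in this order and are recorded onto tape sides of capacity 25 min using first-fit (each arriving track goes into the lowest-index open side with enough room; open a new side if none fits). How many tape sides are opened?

  5 → side 1 (new)  [load 5/25]
  8 → side 1  [load 13/25]
  8 → side 1  [load 21/25]
  14 → side 2 (new)  [load 14/25]
  14 → side 3 (new)  [load 14/25]
  14 → side 4 (new)  [load 14/25]
  18 → side 5 (new)  [load 18/25]
  7 → side 2  [load 21/25]
  7 → side 3  [load 21/25]
5 tape sides opened.

5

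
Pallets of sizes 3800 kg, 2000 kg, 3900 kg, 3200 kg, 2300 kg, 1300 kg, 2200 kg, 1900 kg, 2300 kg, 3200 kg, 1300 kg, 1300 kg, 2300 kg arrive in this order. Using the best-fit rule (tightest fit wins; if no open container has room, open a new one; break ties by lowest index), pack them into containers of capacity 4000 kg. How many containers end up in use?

9

  3800 → container 1 (new)  [load 3800/4000]
  2000 → container 2 (new)  [load 2000/4000]
  3900 → container 3 (new)  [load 3900/4000]
  3200 → container 4 (new)  [load 3200/4000]
  2300 → container 5 (new)  [load 2300/4000]
  1300 → container 5  [load 3600/4000]
  2200 → container 6 (new)  [load 2200/4000]
  1900 → container 2  [load 3900/4000]
  2300 → container 7 (new)  [load 2300/4000]
  3200 → container 8 (new)  [load 3200/4000]
  1300 → container 7  [load 3600/4000]
  1300 → container 6  [load 3500/4000]
  2300 → container 9 (new)  [load 2300/4000]
9 containers opened.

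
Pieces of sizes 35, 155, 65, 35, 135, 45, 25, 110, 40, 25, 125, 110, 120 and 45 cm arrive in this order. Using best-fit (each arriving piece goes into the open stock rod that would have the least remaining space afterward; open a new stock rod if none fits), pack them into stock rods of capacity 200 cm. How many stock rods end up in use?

  35 → stock rod 1 (new)  [load 35/200]
  155 → stock rod 1  [load 190/200]
  65 → stock rod 2 (new)  [load 65/200]
  35 → stock rod 2  [load 100/200]
  135 → stock rod 3 (new)  [load 135/200]
  45 → stock rod 3  [load 180/200]
  25 → stock rod 2  [load 125/200]
  110 → stock rod 4 (new)  [load 110/200]
  40 → stock rod 2  [load 165/200]
  25 → stock rod 2  [load 190/200]
  125 → stock rod 5 (new)  [load 125/200]
  110 → stock rod 6 (new)  [load 110/200]
  120 → stock rod 7 (new)  [load 120/200]
  45 → stock rod 5  [load 170/200]
7 stock rods opened.

7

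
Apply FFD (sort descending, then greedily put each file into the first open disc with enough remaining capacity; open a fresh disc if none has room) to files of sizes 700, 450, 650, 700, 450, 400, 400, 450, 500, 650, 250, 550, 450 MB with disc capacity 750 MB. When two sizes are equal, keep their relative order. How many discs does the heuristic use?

12

Sorted descending: 700, 700, 650, 650, 550, 500, 450, 450, 450, 450, 400, 400, 250.
  700 → disc 1 (new)  [load 700/750]
  700 → disc 2 (new)  [load 700/750]
  650 → disc 3 (new)  [load 650/750]
  650 → disc 4 (new)  [load 650/750]
  550 → disc 5 (new)  [load 550/750]
  500 → disc 6 (new)  [load 500/750]
  450 → disc 7 (new)  [load 450/750]
  450 → disc 8 (new)  [load 450/750]
  450 → disc 9 (new)  [load 450/750]
  450 → disc 10 (new)  [load 450/750]
  400 → disc 11 (new)  [load 400/750]
  400 → disc 12 (new)  [load 400/750]
  250 → disc 6  [load 750/750]
12 discs opened.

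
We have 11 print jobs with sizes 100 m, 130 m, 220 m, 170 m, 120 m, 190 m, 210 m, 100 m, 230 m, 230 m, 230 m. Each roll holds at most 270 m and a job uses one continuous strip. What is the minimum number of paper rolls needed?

Total = 230 + 230 + 230 + 220 + 210 + 190 + 170 + 130 + 120 + 100 + 100 = 1930 m.
Lower bound: ⌈1930/270⌉ = 8 paper rolls.
A packing using 9 paper rolls:
  roll 1: 230 = 230
  roll 2: 230 = 230
  roll 3: 230 = 230
  roll 4: 220 = 220
  roll 5: 210 = 210
  roll 6: 190 = 190
  roll 7: 170 + 100 = 270
  roll 8: 130 + 120 = 250
  roll 9: 100 = 100
No arrangement into 8 paper rolls stays within capacity, so 9 is optimal.

9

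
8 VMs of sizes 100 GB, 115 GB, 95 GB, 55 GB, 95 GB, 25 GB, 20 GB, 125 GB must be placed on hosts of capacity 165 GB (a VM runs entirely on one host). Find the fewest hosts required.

5

Total = 125 + 115 + 100 + 95 + 95 + 55 + 25 + 20 = 630 GB.
Lower bound: ⌈630/165⌉ = 4 hosts.
Also, 5 VMs each exceed 165/2 GB, and no two of those can share a host, so at least 5 hosts are needed.
A packing using 5 hosts:
  host 1: 125 + 25 = 150
  host 2: 115 + 20 = 135
  host 3: 100 + 55 = 155
  host 4: 95 = 95
  host 5: 95 = 95
This matches the lower bound, so 5 is optimal.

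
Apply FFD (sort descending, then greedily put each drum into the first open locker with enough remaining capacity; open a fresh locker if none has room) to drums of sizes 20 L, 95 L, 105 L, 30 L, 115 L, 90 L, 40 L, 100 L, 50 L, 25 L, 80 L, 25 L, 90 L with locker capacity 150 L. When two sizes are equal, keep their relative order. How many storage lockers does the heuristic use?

7

Sorted descending: 115, 105, 100, 95, 90, 90, 80, 50, 40, 30, 25, 25, 20.
  115 → locker 1 (new)  [load 115/150]
  105 → locker 2 (new)  [load 105/150]
  100 → locker 3 (new)  [load 100/150]
  95 → locker 4 (new)  [load 95/150]
  90 → locker 5 (new)  [load 90/150]
  90 → locker 6 (new)  [load 90/150]
  80 → locker 7 (new)  [load 80/150]
  50 → locker 3  [load 150/150]
  40 → locker 2  [load 145/150]
  30 → locker 1  [load 145/150]
  25 → locker 4  [load 120/150]
  25 → locker 4  [load 145/150]
  20 → locker 5  [load 110/150]
7 storage lockers opened.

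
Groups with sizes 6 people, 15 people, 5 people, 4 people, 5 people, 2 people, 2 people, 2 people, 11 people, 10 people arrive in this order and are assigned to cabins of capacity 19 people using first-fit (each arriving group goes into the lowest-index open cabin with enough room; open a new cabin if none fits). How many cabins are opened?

  6 → cabin 1 (new)  [load 6/19]
  15 → cabin 2 (new)  [load 15/19]
  5 → cabin 1  [load 11/19]
  4 → cabin 1  [load 15/19]
  5 → cabin 3 (new)  [load 5/19]
  2 → cabin 1  [load 17/19]
  2 → cabin 1  [load 19/19]
  2 → cabin 2  [load 17/19]
  11 → cabin 3  [load 16/19]
  10 → cabin 4 (new)  [load 10/19]
4 cabins opened.

4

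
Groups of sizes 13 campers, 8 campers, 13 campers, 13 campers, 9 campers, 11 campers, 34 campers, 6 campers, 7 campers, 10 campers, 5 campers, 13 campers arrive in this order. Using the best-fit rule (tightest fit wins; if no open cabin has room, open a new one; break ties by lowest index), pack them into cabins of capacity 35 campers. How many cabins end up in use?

  13 → cabin 1 (new)  [load 13/35]
  8 → cabin 1  [load 21/35]
  13 → cabin 1  [load 34/35]
  13 → cabin 2 (new)  [load 13/35]
  9 → cabin 2  [load 22/35]
  11 → cabin 2  [load 33/35]
  34 → cabin 3 (new)  [load 34/35]
  6 → cabin 4 (new)  [load 6/35]
  7 → cabin 4  [load 13/35]
  10 → cabin 4  [load 23/35]
  5 → cabin 4  [load 28/35]
  13 → cabin 5 (new)  [load 13/35]
5 cabins opened.

5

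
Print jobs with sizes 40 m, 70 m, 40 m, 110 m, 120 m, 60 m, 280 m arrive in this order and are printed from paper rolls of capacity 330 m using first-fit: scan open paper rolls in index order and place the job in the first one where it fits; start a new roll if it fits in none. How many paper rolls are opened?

  40 → roll 1 (new)  [load 40/330]
  70 → roll 1  [load 110/330]
  40 → roll 1  [load 150/330]
  110 → roll 1  [load 260/330]
  120 → roll 2 (new)  [load 120/330]
  60 → roll 1  [load 320/330]
  280 → roll 3 (new)  [load 280/330]
3 paper rolls opened.

3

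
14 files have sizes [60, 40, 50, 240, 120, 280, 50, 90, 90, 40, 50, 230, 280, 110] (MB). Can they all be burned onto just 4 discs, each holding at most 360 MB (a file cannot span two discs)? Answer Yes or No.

No

Total = 1730 MB; ⌈1730/360⌉ = 5.
At least 5 discs are required, but only 4 are allowed.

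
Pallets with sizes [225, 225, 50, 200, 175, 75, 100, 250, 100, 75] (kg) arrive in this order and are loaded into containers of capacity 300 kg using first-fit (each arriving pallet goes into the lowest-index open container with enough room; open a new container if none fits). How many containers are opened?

6

  225 → container 1 (new)  [load 225/300]
  225 → container 2 (new)  [load 225/300]
  50 → container 1  [load 275/300]
  200 → container 3 (new)  [load 200/300]
  175 → container 4 (new)  [load 175/300]
  75 → container 2  [load 300/300]
  100 → container 3  [load 300/300]
  250 → container 5 (new)  [load 250/300]
  100 → container 4  [load 275/300]
  75 → container 6 (new)  [load 75/300]
6 containers opened.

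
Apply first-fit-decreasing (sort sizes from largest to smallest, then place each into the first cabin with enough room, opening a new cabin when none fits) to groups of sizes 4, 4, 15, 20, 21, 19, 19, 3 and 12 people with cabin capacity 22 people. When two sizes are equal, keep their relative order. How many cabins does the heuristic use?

Sorted descending: 21, 20, 19, 19, 15, 12, 4, 4, 3.
  21 → cabin 1 (new)  [load 21/22]
  20 → cabin 2 (new)  [load 20/22]
  19 → cabin 3 (new)  [load 19/22]
  19 → cabin 4 (new)  [load 19/22]
  15 → cabin 5 (new)  [load 15/22]
  12 → cabin 6 (new)  [load 12/22]
  4 → cabin 5  [load 19/22]
  4 → cabin 6  [load 16/22]
  3 → cabin 3  [load 22/22]
6 cabins opened.

6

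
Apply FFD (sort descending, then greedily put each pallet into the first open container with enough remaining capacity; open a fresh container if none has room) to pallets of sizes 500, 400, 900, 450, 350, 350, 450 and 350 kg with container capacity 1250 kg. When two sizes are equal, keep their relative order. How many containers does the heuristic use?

Sorted descending: 900, 500, 450, 450, 400, 350, 350, 350.
  900 → container 1 (new)  [load 900/1250]
  500 → container 2 (new)  [load 500/1250]
  450 → container 2  [load 950/1250]
  450 → container 3 (new)  [load 450/1250]
  400 → container 3  [load 850/1250]
  350 → container 1  [load 1250/1250]
  350 → container 3  [load 1200/1250]
  350 → container 4 (new)  [load 350/1250]
4 containers opened.

4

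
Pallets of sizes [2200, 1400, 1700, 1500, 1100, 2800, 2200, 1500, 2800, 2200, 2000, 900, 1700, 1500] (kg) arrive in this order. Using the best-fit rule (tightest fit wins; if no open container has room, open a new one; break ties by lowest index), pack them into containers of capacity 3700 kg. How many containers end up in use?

  2200 → container 1 (new)  [load 2200/3700]
  1400 → container 1  [load 3600/3700]
  1700 → container 2 (new)  [load 1700/3700]
  1500 → container 2  [load 3200/3700]
  1100 → container 3 (new)  [load 1100/3700]
  2800 → container 4 (new)  [load 2800/3700]
  2200 → container 3  [load 3300/3700]
  1500 → container 5 (new)  [load 1500/3700]
  2800 → container 6 (new)  [load 2800/3700]
  2200 → container 5  [load 3700/3700]
  2000 → container 7 (new)  [load 2000/3700]
  900 → container 4  [load 3700/3700]
  1700 → container 7  [load 3700/3700]
  1500 → container 8 (new)  [load 1500/3700]
8 containers opened.

8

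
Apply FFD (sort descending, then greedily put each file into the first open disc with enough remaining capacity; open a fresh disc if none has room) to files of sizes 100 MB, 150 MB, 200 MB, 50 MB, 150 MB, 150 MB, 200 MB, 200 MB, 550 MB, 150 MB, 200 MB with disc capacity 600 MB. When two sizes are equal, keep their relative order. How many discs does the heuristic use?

4

Sorted descending: 550, 200, 200, 200, 200, 150, 150, 150, 150, 100, 50.
  550 → disc 1 (new)  [load 550/600]
  200 → disc 2 (new)  [load 200/600]
  200 → disc 2  [load 400/600]
  200 → disc 2  [load 600/600]
  200 → disc 3 (new)  [load 200/600]
  150 → disc 3  [load 350/600]
  150 → disc 3  [load 500/600]
  150 → disc 4 (new)  [load 150/600]
  150 → disc 4  [load 300/600]
  100 → disc 3  [load 600/600]
  50 → disc 1  [load 600/600]
4 discs opened.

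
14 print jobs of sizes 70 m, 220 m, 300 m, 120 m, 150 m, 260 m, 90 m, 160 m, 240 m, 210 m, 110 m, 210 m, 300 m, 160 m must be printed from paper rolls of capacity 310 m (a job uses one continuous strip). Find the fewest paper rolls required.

10

Total = 300 + 300 + 260 + 240 + 220 + 210 + 210 + 160 + 160 + 150 + 120 + 110 + 90 + 70 = 2600 m.
Lower bound: ⌈2600/310⌉ = 9 paper rolls.
A packing using 10 paper rolls:
  roll 1: 300 = 300
  roll 2: 300 = 300
  roll 3: 260 = 260
  roll 4: 240 + 70 = 310
  roll 5: 220 + 90 = 310
  roll 6: 210 = 210
  roll 7: 210 = 210
  roll 8: 160 + 150 = 310
  roll 9: 160 + 120 = 280
  roll 10: 110 = 110
No arrangement into 9 paper rolls stays within capacity, so 10 is optimal.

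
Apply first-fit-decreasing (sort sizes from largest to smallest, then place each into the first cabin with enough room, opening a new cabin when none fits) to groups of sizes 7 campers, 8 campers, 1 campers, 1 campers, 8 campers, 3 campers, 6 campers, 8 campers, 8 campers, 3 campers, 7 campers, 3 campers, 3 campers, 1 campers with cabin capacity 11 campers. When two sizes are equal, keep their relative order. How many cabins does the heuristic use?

7

Sorted descending: 8, 8, 8, 8, 7, 7, 6, 3, 3, 3, 3, 1, 1, 1.
  8 → cabin 1 (new)  [load 8/11]
  8 → cabin 2 (new)  [load 8/11]
  8 → cabin 3 (new)  [load 8/11]
  8 → cabin 4 (new)  [load 8/11]
  7 → cabin 5 (new)  [load 7/11]
  7 → cabin 6 (new)  [load 7/11]
  6 → cabin 7 (new)  [load 6/11]
  3 → cabin 1  [load 11/11]
  3 → cabin 2  [load 11/11]
  3 → cabin 3  [load 11/11]
  3 → cabin 4  [load 11/11]
  1 → cabin 5  [load 8/11]
  1 → cabin 5  [load 9/11]
  1 → cabin 5  [load 10/11]
7 cabins opened.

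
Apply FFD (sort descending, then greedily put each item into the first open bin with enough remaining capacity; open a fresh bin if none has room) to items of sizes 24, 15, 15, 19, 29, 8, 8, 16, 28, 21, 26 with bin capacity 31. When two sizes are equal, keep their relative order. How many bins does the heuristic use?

8

Sorted descending: 29, 28, 26, 24, 21, 19, 16, 15, 15, 8, 8.
  29 → bin 1 (new)  [load 29/31]
  28 → bin 2 (new)  [load 28/31]
  26 → bin 3 (new)  [load 26/31]
  24 → bin 4 (new)  [load 24/31]
  21 → bin 5 (new)  [load 21/31]
  19 → bin 6 (new)  [load 19/31]
  16 → bin 7 (new)  [load 16/31]
  15 → bin 7  [load 31/31]
  15 → bin 8 (new)  [load 15/31]
  8 → bin 5  [load 29/31]
  8 → bin 6  [load 27/31]
8 bins opened.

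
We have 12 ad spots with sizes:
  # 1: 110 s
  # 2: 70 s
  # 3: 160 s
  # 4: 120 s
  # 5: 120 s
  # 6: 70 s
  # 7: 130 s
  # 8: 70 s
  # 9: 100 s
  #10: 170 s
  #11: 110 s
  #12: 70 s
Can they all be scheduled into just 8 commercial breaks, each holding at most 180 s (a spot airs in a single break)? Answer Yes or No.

Total = 1300 s; ⌈1300/180⌉ = 8.
The bound of 8 does not rule out 8, but exhaustive search shows no assignment into 8 commercial breaks of capacity 180 s exists — the minimum is 9.

No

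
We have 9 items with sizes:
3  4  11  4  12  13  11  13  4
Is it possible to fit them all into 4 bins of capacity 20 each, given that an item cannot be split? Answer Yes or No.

No

Total = 75; ⌈75/20⌉ = 4.
5 items each exceed half the capacity and cannot share a bin, forcing at least 5 bins.
At least 5 bins are required, but only 4 are allowed.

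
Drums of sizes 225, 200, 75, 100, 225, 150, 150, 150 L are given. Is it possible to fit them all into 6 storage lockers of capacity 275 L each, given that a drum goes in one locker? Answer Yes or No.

Yes

A valid assignment using 6 storage lockers:
  locker 1: 225 = 225
  locker 2: 225 = 225
  locker 3: 200 + 75 = 275
  locker 4: 150 + 100 = 250
  locker 5: 150 = 150
  locker 6: 150 = 150
Every load is within 275 L, so 6 storage lockers suffice.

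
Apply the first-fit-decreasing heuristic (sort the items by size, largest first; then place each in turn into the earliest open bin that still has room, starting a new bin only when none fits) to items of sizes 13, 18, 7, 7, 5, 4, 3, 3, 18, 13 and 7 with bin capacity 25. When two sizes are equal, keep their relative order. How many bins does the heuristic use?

Sorted descending: 18, 18, 13, 13, 7, 7, 7, 5, 4, 3, 3.
  18 → bin 1 (new)  [load 18/25]
  18 → bin 2 (new)  [load 18/25]
  13 → bin 3 (new)  [load 13/25]
  13 → bin 4 (new)  [load 13/25]
  7 → bin 1  [load 25/25]
  7 → bin 2  [load 25/25]
  7 → bin 3  [load 20/25]
  5 → bin 3  [load 25/25]
  4 → bin 4  [load 17/25]
  3 → bin 4  [load 20/25]
  3 → bin 4  [load 23/25]
4 bins opened.

4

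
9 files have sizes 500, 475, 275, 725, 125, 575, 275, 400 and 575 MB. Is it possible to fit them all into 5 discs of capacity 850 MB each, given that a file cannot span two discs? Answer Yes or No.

No

Total = 3925 MB; ⌈3925/850⌉ = 5.
The bound of 5 does not rule out 5, but exhaustive search shows no assignment into 5 discs of capacity 850 MB exists — the minimum is 6.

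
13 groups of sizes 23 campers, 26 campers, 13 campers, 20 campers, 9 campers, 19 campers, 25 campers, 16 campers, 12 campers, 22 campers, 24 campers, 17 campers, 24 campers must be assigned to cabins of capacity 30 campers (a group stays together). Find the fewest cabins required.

10

Total = 26 + 25 + 24 + 24 + 23 + 22 + 20 + 19 + 17 + 16 + 13 + 12 + 9 = 250 campers.
Lower bound: ⌈250/30⌉ = 9 cabins.
Also, 10 groups each exceed 15 campers, and no two of those can share a cabin, so at least 10 cabins are needed.
A packing using 10 cabins:
  cabin 1: 26 = 26
  cabin 2: 25 = 25
  cabin 3: 24 = 24
  cabin 4: 24 = 24
  cabin 5: 23 = 23
  cabin 6: 22 = 22
  cabin 7: 20 + 9 = 29
  cabin 8: 19 = 19
  cabin 9: 17 + 13 = 30
  cabin 10: 16 + 12 = 28
This matches the lower bound, so 10 is optimal.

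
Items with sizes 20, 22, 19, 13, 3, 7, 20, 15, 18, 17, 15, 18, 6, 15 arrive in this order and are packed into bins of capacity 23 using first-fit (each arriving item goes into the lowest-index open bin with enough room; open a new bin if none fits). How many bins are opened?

  20 → bin 1 (new)  [load 20/23]
  22 → bin 2 (new)  [load 22/23]
  19 → bin 3 (new)  [load 19/23]
  13 → bin 4 (new)  [load 13/23]
  3 → bin 1  [load 23/23]
  7 → bin 4  [load 20/23]
  20 → bin 5 (new)  [load 20/23]
  15 → bin 6 (new)  [load 15/23]
  18 → bin 7 (new)  [load 18/23]
  17 → bin 8 (new)  [load 17/23]
  15 → bin 9 (new)  [load 15/23]
  18 → bin 10 (new)  [load 18/23]
  6 → bin 6  [load 21/23]
  15 → bin 11 (new)  [load 15/23]
11 bins opened.

11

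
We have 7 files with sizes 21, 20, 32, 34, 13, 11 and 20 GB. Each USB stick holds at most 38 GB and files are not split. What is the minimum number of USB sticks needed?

Total = 34 + 32 + 21 + 20 + 20 + 13 + 11 = 151 GB.
Lower bound: ⌈151/38⌉ = 4 USB sticks.
Also, 5 files each exceed 19 GB, and no two of those can share a USB stick, so at least 5 USB sticks are needed.
A packing using 5 USB sticks:
  USB stick 1: 34 = 34
  USB stick 2: 32 = 32
  USB stick 3: 21 + 13 = 34
  USB stick 4: 20 + 11 = 31
  USB stick 5: 20 = 20
This matches the lower bound, so 5 is optimal.

5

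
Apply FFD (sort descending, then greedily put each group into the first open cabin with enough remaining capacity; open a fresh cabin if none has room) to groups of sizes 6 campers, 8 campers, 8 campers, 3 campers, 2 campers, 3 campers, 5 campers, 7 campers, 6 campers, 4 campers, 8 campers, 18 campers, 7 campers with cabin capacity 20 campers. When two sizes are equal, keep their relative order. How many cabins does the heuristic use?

Sorted descending: 18, 8, 8, 8, 7, 7, 6, 6, 5, 4, 3, 3, 2.
  18 → cabin 1 (new)  [load 18/20]
  8 → cabin 2 (new)  [load 8/20]
  8 → cabin 2  [load 16/20]
  8 → cabin 3 (new)  [load 8/20]
  7 → cabin 3  [load 15/20]
  7 → cabin 4 (new)  [load 7/20]
  6 → cabin 4  [load 13/20]
  6 → cabin 4  [load 19/20]
  5 → cabin 3  [load 20/20]
  4 → cabin 2  [load 20/20]
  3 → cabin 5 (new)  [load 3/20]
  3 → cabin 5  [load 6/20]
  2 → cabin 1  [load 20/20]
5 cabins opened.

5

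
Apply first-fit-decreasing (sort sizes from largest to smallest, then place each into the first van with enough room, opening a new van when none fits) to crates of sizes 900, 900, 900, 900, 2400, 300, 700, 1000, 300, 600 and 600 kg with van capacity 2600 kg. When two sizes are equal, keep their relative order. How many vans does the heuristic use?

Sorted descending: 2400, 1000, 900, 900, 900, 900, 700, 600, 600, 300, 300.
  2400 → van 1 (new)  [load 2400/2600]
  1000 → van 2 (new)  [load 1000/2600]
  900 → van 2  [load 1900/2600]
  900 → van 3 (new)  [load 900/2600]
  900 → van 3  [load 1800/2600]
  900 → van 4 (new)  [load 900/2600]
  700 → van 2  [load 2600/2600]
  600 → van 3  [load 2400/2600]
  600 → van 4  [load 1500/2600]
  300 → van 4  [load 1800/2600]
  300 → van 4  [load 2100/2600]
4 vans opened.

4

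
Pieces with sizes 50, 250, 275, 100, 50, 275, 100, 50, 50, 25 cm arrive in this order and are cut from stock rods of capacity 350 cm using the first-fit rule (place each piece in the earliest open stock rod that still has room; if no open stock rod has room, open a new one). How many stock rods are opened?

4

  50 → stock rod 1 (new)  [load 50/350]
  250 → stock rod 1  [load 300/350]
  275 → stock rod 2 (new)  [load 275/350]
  100 → stock rod 3 (new)  [load 100/350]
  50 → stock rod 1  [load 350/350]
  275 → stock rod 4 (new)  [load 275/350]
  100 → stock rod 3  [load 200/350]
  50 → stock rod 2  [load 325/350]
  50 → stock rod 3  [load 250/350]
  25 → stock rod 2  [load 350/350]
4 stock rods opened.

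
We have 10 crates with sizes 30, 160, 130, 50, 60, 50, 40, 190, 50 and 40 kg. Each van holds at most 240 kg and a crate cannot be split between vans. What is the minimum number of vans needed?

Total = 190 + 160 + 130 + 60 + 50 + 50 + 50 + 40 + 40 + 30 = 800 kg.
Lower bound: ⌈800/240⌉ = 4 vans.
A packing using 4 vans:
  van 1: 190 + 50 = 240
  van 2: 160 + 60 = 220
  van 3: 130 + 50 + 50 = 230
  van 4: 40 + 40 + 30 = 110
This matches the lower bound, so 4 is optimal.

4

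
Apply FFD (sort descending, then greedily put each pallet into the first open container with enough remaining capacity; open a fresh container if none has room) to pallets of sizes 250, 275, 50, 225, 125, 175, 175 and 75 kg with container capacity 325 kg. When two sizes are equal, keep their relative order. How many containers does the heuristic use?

5

Sorted descending: 275, 250, 225, 175, 175, 125, 75, 50.
  275 → container 1 (new)  [load 275/325]
  250 → container 2 (new)  [load 250/325]
  225 → container 3 (new)  [load 225/325]
  175 → container 4 (new)  [load 175/325]
  175 → container 5 (new)  [load 175/325]
  125 → container 4  [load 300/325]
  75 → container 2  [load 325/325]
  50 → container 1  [load 325/325]
5 containers opened.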